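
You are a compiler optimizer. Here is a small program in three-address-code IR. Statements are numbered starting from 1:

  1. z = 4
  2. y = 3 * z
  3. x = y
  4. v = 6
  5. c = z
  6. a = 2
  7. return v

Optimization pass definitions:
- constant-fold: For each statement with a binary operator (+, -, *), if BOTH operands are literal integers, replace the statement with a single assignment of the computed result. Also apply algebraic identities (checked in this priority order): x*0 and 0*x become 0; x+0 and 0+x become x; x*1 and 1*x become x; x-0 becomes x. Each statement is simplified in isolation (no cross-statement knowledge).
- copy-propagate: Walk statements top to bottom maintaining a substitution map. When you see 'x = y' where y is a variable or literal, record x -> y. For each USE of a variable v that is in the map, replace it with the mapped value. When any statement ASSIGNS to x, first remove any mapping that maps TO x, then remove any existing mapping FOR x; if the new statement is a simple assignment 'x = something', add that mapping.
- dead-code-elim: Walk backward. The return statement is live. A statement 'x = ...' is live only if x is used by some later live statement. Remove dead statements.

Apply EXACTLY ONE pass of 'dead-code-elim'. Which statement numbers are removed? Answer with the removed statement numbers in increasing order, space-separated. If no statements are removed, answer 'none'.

Answer: 1 2 3 5 6

Derivation:
Backward liveness scan:
Stmt 1 'z = 4': DEAD (z not in live set [])
Stmt 2 'y = 3 * z': DEAD (y not in live set [])
Stmt 3 'x = y': DEAD (x not in live set [])
Stmt 4 'v = 6': KEEP (v is live); live-in = []
Stmt 5 'c = z': DEAD (c not in live set ['v'])
Stmt 6 'a = 2': DEAD (a not in live set ['v'])
Stmt 7 'return v': KEEP (return); live-in = ['v']
Removed statement numbers: [1, 2, 3, 5, 6]
Surviving IR:
  v = 6
  return v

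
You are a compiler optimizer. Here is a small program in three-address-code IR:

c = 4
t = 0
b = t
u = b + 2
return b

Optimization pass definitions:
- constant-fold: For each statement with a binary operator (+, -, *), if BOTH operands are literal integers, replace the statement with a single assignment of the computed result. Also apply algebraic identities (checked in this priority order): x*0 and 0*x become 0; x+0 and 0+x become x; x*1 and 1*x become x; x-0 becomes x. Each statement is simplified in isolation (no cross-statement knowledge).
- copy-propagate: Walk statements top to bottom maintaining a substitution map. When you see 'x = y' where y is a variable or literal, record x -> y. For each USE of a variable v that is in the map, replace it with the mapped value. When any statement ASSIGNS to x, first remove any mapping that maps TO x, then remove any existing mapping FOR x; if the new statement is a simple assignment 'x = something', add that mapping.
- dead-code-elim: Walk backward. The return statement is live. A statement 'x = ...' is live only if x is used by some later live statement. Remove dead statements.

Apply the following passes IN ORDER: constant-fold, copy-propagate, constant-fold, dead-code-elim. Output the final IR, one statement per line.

Initial IR:
  c = 4
  t = 0
  b = t
  u = b + 2
  return b
After constant-fold (5 stmts):
  c = 4
  t = 0
  b = t
  u = b + 2
  return b
After copy-propagate (5 stmts):
  c = 4
  t = 0
  b = 0
  u = 0 + 2
  return 0
After constant-fold (5 stmts):
  c = 4
  t = 0
  b = 0
  u = 2
  return 0
After dead-code-elim (1 stmts):
  return 0

Answer: return 0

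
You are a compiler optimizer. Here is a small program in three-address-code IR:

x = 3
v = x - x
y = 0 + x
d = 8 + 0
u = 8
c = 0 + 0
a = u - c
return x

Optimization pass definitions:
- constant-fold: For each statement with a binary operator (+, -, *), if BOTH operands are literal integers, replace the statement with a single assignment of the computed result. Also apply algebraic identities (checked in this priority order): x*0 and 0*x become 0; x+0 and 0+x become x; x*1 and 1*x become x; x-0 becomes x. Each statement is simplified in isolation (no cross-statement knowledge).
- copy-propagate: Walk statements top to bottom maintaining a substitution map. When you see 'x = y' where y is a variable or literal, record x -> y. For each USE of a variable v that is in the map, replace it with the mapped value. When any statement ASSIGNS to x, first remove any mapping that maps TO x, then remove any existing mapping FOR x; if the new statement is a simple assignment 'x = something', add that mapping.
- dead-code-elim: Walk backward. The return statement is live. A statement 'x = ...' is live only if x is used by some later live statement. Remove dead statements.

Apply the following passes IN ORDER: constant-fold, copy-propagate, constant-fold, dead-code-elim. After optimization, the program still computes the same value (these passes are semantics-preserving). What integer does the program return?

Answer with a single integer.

Initial IR:
  x = 3
  v = x - x
  y = 0 + x
  d = 8 + 0
  u = 8
  c = 0 + 0
  a = u - c
  return x
After constant-fold (8 stmts):
  x = 3
  v = x - x
  y = x
  d = 8
  u = 8
  c = 0
  a = u - c
  return x
After copy-propagate (8 stmts):
  x = 3
  v = 3 - 3
  y = 3
  d = 8
  u = 8
  c = 0
  a = 8 - 0
  return 3
After constant-fold (8 stmts):
  x = 3
  v = 0
  y = 3
  d = 8
  u = 8
  c = 0
  a = 8
  return 3
After dead-code-elim (1 stmts):
  return 3
Evaluate:
  x = 3  =>  x = 3
  v = x - x  =>  v = 0
  y = 0 + x  =>  y = 3
  d = 8 + 0  =>  d = 8
  u = 8  =>  u = 8
  c = 0 + 0  =>  c = 0
  a = u - c  =>  a = 8
  return x = 3

Answer: 3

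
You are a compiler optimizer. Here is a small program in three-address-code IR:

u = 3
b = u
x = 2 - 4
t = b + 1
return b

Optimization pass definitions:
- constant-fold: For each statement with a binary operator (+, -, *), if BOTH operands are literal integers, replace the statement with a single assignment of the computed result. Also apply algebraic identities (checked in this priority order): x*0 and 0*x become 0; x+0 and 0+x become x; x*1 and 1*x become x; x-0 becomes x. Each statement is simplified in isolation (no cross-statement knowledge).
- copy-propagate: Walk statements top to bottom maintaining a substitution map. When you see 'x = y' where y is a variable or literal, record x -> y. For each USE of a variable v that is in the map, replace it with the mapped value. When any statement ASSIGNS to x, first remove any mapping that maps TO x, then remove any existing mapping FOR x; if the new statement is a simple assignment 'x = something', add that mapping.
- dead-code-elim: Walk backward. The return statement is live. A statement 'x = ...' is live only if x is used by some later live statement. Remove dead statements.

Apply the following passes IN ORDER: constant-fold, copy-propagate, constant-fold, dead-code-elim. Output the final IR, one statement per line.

Answer: return 3

Derivation:
Initial IR:
  u = 3
  b = u
  x = 2 - 4
  t = b + 1
  return b
After constant-fold (5 stmts):
  u = 3
  b = u
  x = -2
  t = b + 1
  return b
After copy-propagate (5 stmts):
  u = 3
  b = 3
  x = -2
  t = 3 + 1
  return 3
After constant-fold (5 stmts):
  u = 3
  b = 3
  x = -2
  t = 4
  return 3
After dead-code-elim (1 stmts):
  return 3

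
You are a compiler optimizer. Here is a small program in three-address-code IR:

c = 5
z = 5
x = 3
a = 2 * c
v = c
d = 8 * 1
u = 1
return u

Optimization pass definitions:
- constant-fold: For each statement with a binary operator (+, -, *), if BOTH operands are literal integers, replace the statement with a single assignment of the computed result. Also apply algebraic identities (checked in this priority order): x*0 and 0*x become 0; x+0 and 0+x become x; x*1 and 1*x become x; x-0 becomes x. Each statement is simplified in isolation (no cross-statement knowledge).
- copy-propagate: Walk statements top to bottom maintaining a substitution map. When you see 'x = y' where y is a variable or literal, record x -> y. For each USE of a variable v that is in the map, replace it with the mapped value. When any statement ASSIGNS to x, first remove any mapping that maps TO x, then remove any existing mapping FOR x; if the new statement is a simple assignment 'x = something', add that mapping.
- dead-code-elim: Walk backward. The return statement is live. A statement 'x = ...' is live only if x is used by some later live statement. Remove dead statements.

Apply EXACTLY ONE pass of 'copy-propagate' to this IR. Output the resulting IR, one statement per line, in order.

Applying copy-propagate statement-by-statement:
  [1] c = 5  (unchanged)
  [2] z = 5  (unchanged)
  [3] x = 3  (unchanged)
  [4] a = 2 * c  -> a = 2 * 5
  [5] v = c  -> v = 5
  [6] d = 8 * 1  (unchanged)
  [7] u = 1  (unchanged)
  [8] return u  -> return 1
Result (8 stmts):
  c = 5
  z = 5
  x = 3
  a = 2 * 5
  v = 5
  d = 8 * 1
  u = 1
  return 1

Answer: c = 5
z = 5
x = 3
a = 2 * 5
v = 5
d = 8 * 1
u = 1
return 1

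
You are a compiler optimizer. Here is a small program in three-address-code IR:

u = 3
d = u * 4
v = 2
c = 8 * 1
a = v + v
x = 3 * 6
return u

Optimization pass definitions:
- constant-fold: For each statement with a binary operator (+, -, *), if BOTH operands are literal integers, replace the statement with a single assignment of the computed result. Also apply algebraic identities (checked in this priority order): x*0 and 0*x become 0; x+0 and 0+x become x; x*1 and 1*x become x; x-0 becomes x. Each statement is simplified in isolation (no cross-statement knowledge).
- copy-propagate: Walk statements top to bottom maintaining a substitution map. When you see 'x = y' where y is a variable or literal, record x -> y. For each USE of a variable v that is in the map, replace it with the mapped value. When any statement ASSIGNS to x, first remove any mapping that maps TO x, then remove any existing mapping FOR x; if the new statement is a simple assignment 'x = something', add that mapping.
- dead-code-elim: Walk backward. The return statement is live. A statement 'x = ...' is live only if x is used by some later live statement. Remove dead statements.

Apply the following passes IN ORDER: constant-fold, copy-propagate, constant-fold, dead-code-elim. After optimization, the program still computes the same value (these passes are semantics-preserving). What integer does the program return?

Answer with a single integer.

Answer: 3

Derivation:
Initial IR:
  u = 3
  d = u * 4
  v = 2
  c = 8 * 1
  a = v + v
  x = 3 * 6
  return u
After constant-fold (7 stmts):
  u = 3
  d = u * 4
  v = 2
  c = 8
  a = v + v
  x = 18
  return u
After copy-propagate (7 stmts):
  u = 3
  d = 3 * 4
  v = 2
  c = 8
  a = 2 + 2
  x = 18
  return 3
After constant-fold (7 stmts):
  u = 3
  d = 12
  v = 2
  c = 8
  a = 4
  x = 18
  return 3
After dead-code-elim (1 stmts):
  return 3
Evaluate:
  u = 3  =>  u = 3
  d = u * 4  =>  d = 12
  v = 2  =>  v = 2
  c = 8 * 1  =>  c = 8
  a = v + v  =>  a = 4
  x = 3 * 6  =>  x = 18
  return u = 3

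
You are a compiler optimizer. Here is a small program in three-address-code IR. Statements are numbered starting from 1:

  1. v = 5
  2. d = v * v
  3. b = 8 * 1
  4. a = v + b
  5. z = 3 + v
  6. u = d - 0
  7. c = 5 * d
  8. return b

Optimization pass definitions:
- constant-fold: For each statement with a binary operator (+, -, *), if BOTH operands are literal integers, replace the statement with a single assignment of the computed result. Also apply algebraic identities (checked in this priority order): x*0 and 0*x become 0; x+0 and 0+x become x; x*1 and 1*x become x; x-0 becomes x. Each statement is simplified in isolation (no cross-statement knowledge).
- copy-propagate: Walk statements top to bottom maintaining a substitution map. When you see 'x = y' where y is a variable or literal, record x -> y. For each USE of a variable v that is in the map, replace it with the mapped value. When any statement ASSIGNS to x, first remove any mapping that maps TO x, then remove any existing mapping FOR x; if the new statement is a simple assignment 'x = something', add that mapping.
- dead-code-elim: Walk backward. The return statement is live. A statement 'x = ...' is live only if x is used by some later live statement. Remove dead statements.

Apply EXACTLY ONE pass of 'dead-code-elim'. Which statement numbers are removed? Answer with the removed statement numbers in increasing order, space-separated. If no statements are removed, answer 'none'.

Backward liveness scan:
Stmt 1 'v = 5': DEAD (v not in live set [])
Stmt 2 'd = v * v': DEAD (d not in live set [])
Stmt 3 'b = 8 * 1': KEEP (b is live); live-in = []
Stmt 4 'a = v + b': DEAD (a not in live set ['b'])
Stmt 5 'z = 3 + v': DEAD (z not in live set ['b'])
Stmt 6 'u = d - 0': DEAD (u not in live set ['b'])
Stmt 7 'c = 5 * d': DEAD (c not in live set ['b'])
Stmt 8 'return b': KEEP (return); live-in = ['b']
Removed statement numbers: [1, 2, 4, 5, 6, 7]
Surviving IR:
  b = 8 * 1
  return b

Answer: 1 2 4 5 6 7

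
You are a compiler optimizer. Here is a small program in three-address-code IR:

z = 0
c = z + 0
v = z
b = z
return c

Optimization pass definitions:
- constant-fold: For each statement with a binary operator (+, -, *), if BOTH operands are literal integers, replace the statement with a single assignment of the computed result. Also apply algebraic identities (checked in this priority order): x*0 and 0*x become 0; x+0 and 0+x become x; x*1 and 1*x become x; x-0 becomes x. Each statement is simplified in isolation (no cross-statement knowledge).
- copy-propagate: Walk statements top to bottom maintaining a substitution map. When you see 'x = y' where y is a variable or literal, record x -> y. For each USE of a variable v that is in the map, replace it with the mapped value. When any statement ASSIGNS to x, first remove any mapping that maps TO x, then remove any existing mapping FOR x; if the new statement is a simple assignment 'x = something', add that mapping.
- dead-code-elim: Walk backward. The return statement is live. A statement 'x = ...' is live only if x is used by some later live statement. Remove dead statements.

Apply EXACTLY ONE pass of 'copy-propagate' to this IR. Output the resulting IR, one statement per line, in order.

Answer: z = 0
c = 0 + 0
v = 0
b = 0
return c

Derivation:
Applying copy-propagate statement-by-statement:
  [1] z = 0  (unchanged)
  [2] c = z + 0  -> c = 0 + 0
  [3] v = z  -> v = 0
  [4] b = z  -> b = 0
  [5] return c  (unchanged)
Result (5 stmts):
  z = 0
  c = 0 + 0
  v = 0
  b = 0
  return c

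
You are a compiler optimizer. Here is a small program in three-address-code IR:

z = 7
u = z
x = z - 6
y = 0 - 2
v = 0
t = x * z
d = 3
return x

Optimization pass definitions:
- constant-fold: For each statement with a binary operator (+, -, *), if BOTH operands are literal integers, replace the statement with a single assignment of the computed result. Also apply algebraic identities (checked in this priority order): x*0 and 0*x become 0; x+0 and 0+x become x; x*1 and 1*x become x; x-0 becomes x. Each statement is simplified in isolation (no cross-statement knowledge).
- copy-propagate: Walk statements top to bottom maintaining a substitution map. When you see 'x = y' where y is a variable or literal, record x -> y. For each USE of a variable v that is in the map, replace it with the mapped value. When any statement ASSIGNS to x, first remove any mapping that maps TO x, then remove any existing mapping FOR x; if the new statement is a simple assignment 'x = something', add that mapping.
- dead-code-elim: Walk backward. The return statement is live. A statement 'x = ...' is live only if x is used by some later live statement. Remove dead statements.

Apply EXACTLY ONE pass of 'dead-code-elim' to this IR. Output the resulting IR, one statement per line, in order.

Answer: z = 7
x = z - 6
return x

Derivation:
Applying dead-code-elim statement-by-statement:
  [8] return x  -> KEEP (return); live=['x']
  [7] d = 3  -> DEAD (d not live)
  [6] t = x * z  -> DEAD (t not live)
  [5] v = 0  -> DEAD (v not live)
  [4] y = 0 - 2  -> DEAD (y not live)
  [3] x = z - 6  -> KEEP; live=['z']
  [2] u = z  -> DEAD (u not live)
  [1] z = 7  -> KEEP; live=[]
Result (3 stmts):
  z = 7
  x = z - 6
  return x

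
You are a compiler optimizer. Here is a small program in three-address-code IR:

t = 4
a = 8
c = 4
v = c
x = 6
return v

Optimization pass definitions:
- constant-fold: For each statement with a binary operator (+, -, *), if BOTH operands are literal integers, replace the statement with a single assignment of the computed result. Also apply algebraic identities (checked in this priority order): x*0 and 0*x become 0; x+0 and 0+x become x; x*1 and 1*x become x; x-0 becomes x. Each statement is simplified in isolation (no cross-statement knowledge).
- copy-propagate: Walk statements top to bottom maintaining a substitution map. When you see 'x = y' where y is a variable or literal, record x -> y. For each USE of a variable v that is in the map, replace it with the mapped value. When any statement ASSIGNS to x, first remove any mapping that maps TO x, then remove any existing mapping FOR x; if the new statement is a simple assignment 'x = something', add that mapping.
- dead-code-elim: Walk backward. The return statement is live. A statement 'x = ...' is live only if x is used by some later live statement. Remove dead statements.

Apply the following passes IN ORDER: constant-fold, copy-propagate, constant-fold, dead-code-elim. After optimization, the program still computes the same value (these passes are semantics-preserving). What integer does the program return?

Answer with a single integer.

Initial IR:
  t = 4
  a = 8
  c = 4
  v = c
  x = 6
  return v
After constant-fold (6 stmts):
  t = 4
  a = 8
  c = 4
  v = c
  x = 6
  return v
After copy-propagate (6 stmts):
  t = 4
  a = 8
  c = 4
  v = 4
  x = 6
  return 4
After constant-fold (6 stmts):
  t = 4
  a = 8
  c = 4
  v = 4
  x = 6
  return 4
After dead-code-elim (1 stmts):
  return 4
Evaluate:
  t = 4  =>  t = 4
  a = 8  =>  a = 8
  c = 4  =>  c = 4
  v = c  =>  v = 4
  x = 6  =>  x = 6
  return v = 4

Answer: 4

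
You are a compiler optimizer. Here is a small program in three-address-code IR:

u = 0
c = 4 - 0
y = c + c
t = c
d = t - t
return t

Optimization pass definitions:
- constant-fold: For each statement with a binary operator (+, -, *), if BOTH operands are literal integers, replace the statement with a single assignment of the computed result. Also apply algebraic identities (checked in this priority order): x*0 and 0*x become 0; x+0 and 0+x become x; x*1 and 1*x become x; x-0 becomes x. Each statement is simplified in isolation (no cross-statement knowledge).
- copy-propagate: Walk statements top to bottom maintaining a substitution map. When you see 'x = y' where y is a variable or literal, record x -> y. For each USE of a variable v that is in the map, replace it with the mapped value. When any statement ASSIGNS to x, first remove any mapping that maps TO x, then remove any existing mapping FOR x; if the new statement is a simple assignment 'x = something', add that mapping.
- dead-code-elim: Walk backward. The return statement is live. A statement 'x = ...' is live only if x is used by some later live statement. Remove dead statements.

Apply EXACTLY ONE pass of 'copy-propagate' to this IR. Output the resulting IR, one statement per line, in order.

Applying copy-propagate statement-by-statement:
  [1] u = 0  (unchanged)
  [2] c = 4 - 0  (unchanged)
  [3] y = c + c  (unchanged)
  [4] t = c  (unchanged)
  [5] d = t - t  -> d = c - c
  [6] return t  -> return c
Result (6 stmts):
  u = 0
  c = 4 - 0
  y = c + c
  t = c
  d = c - c
  return c

Answer: u = 0
c = 4 - 0
y = c + c
t = c
d = c - c
return c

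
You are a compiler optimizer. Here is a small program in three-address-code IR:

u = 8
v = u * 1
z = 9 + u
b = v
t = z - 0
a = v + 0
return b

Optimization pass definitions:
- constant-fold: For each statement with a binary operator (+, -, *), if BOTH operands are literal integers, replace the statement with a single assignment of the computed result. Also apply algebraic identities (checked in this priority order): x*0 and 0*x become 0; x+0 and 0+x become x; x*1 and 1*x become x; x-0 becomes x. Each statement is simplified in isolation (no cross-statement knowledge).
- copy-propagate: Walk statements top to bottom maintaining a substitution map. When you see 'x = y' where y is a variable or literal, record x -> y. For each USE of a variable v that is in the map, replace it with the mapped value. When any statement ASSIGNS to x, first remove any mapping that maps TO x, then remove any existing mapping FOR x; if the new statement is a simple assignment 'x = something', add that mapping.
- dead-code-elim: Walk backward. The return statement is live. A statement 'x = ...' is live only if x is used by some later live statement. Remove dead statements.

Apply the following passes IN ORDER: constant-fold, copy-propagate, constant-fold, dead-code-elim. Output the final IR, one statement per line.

Answer: return 8

Derivation:
Initial IR:
  u = 8
  v = u * 1
  z = 9 + u
  b = v
  t = z - 0
  a = v + 0
  return b
After constant-fold (7 stmts):
  u = 8
  v = u
  z = 9 + u
  b = v
  t = z
  a = v
  return b
After copy-propagate (7 stmts):
  u = 8
  v = 8
  z = 9 + 8
  b = 8
  t = z
  a = 8
  return 8
After constant-fold (7 stmts):
  u = 8
  v = 8
  z = 17
  b = 8
  t = z
  a = 8
  return 8
After dead-code-elim (1 stmts):
  return 8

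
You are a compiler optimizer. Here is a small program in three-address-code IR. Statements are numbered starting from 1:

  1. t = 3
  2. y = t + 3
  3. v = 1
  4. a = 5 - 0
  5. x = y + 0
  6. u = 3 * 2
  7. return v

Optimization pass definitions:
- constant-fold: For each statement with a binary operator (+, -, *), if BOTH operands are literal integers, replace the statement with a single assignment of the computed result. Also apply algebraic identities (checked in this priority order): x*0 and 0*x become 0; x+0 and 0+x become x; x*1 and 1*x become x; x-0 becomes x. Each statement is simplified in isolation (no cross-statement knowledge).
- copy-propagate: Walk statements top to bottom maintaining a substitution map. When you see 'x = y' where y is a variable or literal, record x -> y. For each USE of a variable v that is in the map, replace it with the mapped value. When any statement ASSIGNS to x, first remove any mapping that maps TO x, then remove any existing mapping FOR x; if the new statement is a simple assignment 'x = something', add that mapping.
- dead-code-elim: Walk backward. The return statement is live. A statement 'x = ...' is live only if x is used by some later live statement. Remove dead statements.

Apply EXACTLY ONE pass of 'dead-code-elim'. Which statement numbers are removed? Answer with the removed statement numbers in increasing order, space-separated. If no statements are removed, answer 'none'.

Backward liveness scan:
Stmt 1 't = 3': DEAD (t not in live set [])
Stmt 2 'y = t + 3': DEAD (y not in live set [])
Stmt 3 'v = 1': KEEP (v is live); live-in = []
Stmt 4 'a = 5 - 0': DEAD (a not in live set ['v'])
Stmt 5 'x = y + 0': DEAD (x not in live set ['v'])
Stmt 6 'u = 3 * 2': DEAD (u not in live set ['v'])
Stmt 7 'return v': KEEP (return); live-in = ['v']
Removed statement numbers: [1, 2, 4, 5, 6]
Surviving IR:
  v = 1
  return v

Answer: 1 2 4 5 6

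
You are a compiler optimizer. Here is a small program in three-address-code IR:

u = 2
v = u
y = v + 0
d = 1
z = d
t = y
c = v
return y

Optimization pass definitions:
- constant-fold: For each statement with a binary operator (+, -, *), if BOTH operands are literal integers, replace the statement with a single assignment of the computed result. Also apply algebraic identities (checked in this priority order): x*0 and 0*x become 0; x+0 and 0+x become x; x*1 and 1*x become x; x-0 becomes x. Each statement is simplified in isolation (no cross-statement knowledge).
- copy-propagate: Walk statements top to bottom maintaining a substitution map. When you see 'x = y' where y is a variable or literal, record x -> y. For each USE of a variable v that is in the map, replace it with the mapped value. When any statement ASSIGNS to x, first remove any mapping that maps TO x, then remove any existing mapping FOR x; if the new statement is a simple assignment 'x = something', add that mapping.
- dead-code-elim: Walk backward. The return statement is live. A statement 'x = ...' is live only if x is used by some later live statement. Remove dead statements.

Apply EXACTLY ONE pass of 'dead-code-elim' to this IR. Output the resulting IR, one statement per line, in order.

Answer: u = 2
v = u
y = v + 0
return y

Derivation:
Applying dead-code-elim statement-by-statement:
  [8] return y  -> KEEP (return); live=['y']
  [7] c = v  -> DEAD (c not live)
  [6] t = y  -> DEAD (t not live)
  [5] z = d  -> DEAD (z not live)
  [4] d = 1  -> DEAD (d not live)
  [3] y = v + 0  -> KEEP; live=['v']
  [2] v = u  -> KEEP; live=['u']
  [1] u = 2  -> KEEP; live=[]
Result (4 stmts):
  u = 2
  v = u
  y = v + 0
  return y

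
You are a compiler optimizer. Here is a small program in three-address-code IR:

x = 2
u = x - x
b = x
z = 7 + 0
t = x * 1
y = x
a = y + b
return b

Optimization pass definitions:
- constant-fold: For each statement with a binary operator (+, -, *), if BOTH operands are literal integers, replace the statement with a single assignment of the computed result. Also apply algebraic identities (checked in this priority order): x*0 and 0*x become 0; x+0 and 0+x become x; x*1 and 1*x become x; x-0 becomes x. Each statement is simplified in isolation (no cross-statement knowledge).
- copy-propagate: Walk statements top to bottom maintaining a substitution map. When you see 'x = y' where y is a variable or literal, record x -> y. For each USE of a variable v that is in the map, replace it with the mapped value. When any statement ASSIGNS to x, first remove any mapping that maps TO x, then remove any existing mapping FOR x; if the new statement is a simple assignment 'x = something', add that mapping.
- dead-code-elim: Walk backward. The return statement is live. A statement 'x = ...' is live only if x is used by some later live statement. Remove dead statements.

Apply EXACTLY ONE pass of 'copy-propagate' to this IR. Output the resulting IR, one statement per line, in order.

Applying copy-propagate statement-by-statement:
  [1] x = 2  (unchanged)
  [2] u = x - x  -> u = 2 - 2
  [3] b = x  -> b = 2
  [4] z = 7 + 0  (unchanged)
  [5] t = x * 1  -> t = 2 * 1
  [6] y = x  -> y = 2
  [7] a = y + b  -> a = 2 + 2
  [8] return b  -> return 2
Result (8 stmts):
  x = 2
  u = 2 - 2
  b = 2
  z = 7 + 0
  t = 2 * 1
  y = 2
  a = 2 + 2
  return 2

Answer: x = 2
u = 2 - 2
b = 2
z = 7 + 0
t = 2 * 1
y = 2
a = 2 + 2
return 2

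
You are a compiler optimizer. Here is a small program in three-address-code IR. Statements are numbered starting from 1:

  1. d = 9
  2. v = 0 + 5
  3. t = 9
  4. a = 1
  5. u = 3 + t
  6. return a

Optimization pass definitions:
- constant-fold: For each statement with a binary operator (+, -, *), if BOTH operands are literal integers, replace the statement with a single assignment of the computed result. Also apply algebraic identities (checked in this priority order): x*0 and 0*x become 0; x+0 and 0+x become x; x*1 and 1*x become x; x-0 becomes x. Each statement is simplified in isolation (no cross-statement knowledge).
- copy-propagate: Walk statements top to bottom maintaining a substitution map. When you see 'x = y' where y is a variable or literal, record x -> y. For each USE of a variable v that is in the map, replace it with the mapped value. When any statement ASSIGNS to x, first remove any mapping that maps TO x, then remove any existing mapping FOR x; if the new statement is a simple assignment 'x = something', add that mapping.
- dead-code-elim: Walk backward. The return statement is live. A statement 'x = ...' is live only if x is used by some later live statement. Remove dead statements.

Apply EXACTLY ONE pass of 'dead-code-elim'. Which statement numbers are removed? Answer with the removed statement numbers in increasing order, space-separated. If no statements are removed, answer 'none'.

Backward liveness scan:
Stmt 1 'd = 9': DEAD (d not in live set [])
Stmt 2 'v = 0 + 5': DEAD (v not in live set [])
Stmt 3 't = 9': DEAD (t not in live set [])
Stmt 4 'a = 1': KEEP (a is live); live-in = []
Stmt 5 'u = 3 + t': DEAD (u not in live set ['a'])
Stmt 6 'return a': KEEP (return); live-in = ['a']
Removed statement numbers: [1, 2, 3, 5]
Surviving IR:
  a = 1
  return a

Answer: 1 2 3 5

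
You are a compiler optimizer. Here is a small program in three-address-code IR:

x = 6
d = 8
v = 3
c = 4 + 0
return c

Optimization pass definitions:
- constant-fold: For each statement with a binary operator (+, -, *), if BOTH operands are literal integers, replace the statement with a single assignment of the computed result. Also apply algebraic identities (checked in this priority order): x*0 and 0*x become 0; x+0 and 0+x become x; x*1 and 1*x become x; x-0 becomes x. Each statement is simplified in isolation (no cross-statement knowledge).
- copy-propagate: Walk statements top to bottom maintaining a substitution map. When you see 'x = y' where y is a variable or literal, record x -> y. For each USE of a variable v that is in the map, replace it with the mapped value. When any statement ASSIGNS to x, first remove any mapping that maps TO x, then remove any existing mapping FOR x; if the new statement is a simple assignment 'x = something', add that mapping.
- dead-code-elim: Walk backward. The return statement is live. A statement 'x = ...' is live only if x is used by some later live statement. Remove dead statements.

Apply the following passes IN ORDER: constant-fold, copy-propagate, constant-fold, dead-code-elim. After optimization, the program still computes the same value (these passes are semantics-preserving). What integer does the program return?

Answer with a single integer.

Initial IR:
  x = 6
  d = 8
  v = 3
  c = 4 + 0
  return c
After constant-fold (5 stmts):
  x = 6
  d = 8
  v = 3
  c = 4
  return c
After copy-propagate (5 stmts):
  x = 6
  d = 8
  v = 3
  c = 4
  return 4
After constant-fold (5 stmts):
  x = 6
  d = 8
  v = 3
  c = 4
  return 4
After dead-code-elim (1 stmts):
  return 4
Evaluate:
  x = 6  =>  x = 6
  d = 8  =>  d = 8
  v = 3  =>  v = 3
  c = 4 + 0  =>  c = 4
  return c = 4

Answer: 4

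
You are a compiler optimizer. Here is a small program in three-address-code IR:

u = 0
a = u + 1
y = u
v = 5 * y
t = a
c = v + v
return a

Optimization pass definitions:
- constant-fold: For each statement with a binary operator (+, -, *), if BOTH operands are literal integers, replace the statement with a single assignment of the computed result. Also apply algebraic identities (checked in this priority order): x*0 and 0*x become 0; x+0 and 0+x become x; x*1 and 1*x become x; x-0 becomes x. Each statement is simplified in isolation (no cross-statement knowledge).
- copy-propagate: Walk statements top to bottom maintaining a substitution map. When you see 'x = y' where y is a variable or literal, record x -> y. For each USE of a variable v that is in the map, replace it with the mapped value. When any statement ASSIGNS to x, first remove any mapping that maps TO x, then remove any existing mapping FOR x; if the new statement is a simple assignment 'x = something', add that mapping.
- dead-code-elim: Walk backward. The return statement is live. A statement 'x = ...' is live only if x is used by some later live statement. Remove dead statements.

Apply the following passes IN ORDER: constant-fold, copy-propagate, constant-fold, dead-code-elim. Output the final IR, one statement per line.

Answer: a = 1
return a

Derivation:
Initial IR:
  u = 0
  a = u + 1
  y = u
  v = 5 * y
  t = a
  c = v + v
  return a
After constant-fold (7 stmts):
  u = 0
  a = u + 1
  y = u
  v = 5 * y
  t = a
  c = v + v
  return a
After copy-propagate (7 stmts):
  u = 0
  a = 0 + 1
  y = 0
  v = 5 * 0
  t = a
  c = v + v
  return a
After constant-fold (7 stmts):
  u = 0
  a = 1
  y = 0
  v = 0
  t = a
  c = v + v
  return a
After dead-code-elim (2 stmts):
  a = 1
  return a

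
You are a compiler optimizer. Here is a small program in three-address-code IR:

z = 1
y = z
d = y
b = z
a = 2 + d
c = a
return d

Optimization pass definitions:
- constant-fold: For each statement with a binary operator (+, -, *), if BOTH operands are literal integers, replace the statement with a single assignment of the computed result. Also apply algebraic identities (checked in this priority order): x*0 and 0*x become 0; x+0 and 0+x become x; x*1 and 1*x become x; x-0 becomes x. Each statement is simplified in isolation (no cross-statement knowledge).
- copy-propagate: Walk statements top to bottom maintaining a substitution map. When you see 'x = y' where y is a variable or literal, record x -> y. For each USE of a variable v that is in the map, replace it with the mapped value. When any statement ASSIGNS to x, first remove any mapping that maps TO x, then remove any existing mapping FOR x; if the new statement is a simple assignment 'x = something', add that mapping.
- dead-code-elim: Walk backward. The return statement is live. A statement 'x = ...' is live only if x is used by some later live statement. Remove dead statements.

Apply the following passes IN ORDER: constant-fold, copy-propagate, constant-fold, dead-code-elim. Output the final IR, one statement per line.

Initial IR:
  z = 1
  y = z
  d = y
  b = z
  a = 2 + d
  c = a
  return d
After constant-fold (7 stmts):
  z = 1
  y = z
  d = y
  b = z
  a = 2 + d
  c = a
  return d
After copy-propagate (7 stmts):
  z = 1
  y = 1
  d = 1
  b = 1
  a = 2 + 1
  c = a
  return 1
After constant-fold (7 stmts):
  z = 1
  y = 1
  d = 1
  b = 1
  a = 3
  c = a
  return 1
After dead-code-elim (1 stmts):
  return 1

Answer: return 1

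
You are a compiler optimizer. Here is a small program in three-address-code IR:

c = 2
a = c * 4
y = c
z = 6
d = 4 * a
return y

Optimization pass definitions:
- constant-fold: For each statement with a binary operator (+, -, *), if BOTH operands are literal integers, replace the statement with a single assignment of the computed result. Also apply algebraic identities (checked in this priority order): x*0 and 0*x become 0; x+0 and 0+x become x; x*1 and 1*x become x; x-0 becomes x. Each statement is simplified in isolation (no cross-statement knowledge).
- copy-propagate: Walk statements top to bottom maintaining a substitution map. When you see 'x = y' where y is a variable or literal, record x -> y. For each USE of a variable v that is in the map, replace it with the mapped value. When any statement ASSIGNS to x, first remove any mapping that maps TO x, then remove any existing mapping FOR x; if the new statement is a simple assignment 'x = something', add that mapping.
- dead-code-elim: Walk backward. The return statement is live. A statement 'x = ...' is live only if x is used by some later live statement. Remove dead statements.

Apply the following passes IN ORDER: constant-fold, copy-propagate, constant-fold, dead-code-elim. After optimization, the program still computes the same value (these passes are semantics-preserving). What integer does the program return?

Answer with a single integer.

Answer: 2

Derivation:
Initial IR:
  c = 2
  a = c * 4
  y = c
  z = 6
  d = 4 * a
  return y
After constant-fold (6 stmts):
  c = 2
  a = c * 4
  y = c
  z = 6
  d = 4 * a
  return y
After copy-propagate (6 stmts):
  c = 2
  a = 2 * 4
  y = 2
  z = 6
  d = 4 * a
  return 2
After constant-fold (6 stmts):
  c = 2
  a = 8
  y = 2
  z = 6
  d = 4 * a
  return 2
After dead-code-elim (1 stmts):
  return 2
Evaluate:
  c = 2  =>  c = 2
  a = c * 4  =>  a = 8
  y = c  =>  y = 2
  z = 6  =>  z = 6
  d = 4 * a  =>  d = 32
  return y = 2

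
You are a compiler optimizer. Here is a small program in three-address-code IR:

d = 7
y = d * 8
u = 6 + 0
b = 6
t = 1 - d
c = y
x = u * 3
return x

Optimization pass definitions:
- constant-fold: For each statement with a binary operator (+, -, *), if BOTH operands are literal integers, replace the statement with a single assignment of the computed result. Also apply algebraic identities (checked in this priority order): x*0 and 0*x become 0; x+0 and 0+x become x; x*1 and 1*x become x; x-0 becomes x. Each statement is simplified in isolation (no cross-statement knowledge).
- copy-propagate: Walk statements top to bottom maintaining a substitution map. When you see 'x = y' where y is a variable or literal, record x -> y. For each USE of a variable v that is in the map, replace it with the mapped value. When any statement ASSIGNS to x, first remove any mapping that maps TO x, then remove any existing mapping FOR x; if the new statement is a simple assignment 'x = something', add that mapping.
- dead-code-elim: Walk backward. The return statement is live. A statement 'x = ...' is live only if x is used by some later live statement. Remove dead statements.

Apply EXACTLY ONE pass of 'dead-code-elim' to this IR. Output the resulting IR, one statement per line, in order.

Applying dead-code-elim statement-by-statement:
  [8] return x  -> KEEP (return); live=['x']
  [7] x = u * 3  -> KEEP; live=['u']
  [6] c = y  -> DEAD (c not live)
  [5] t = 1 - d  -> DEAD (t not live)
  [4] b = 6  -> DEAD (b not live)
  [3] u = 6 + 0  -> KEEP; live=[]
  [2] y = d * 8  -> DEAD (y not live)
  [1] d = 7  -> DEAD (d not live)
Result (3 stmts):
  u = 6 + 0
  x = u * 3
  return x

Answer: u = 6 + 0
x = u * 3
return x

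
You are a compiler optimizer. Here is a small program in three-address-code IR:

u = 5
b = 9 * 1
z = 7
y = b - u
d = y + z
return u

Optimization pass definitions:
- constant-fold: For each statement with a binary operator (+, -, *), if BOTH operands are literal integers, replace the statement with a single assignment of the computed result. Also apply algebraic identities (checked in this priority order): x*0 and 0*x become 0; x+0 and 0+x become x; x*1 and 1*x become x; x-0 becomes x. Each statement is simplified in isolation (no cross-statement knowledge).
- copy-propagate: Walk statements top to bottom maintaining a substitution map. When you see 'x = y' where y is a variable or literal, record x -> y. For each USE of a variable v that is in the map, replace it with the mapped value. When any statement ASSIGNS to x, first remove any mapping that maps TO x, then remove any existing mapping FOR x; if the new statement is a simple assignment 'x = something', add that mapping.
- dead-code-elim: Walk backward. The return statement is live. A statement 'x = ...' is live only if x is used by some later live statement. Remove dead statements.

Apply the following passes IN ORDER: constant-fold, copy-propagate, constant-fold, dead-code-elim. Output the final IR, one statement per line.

Initial IR:
  u = 5
  b = 9 * 1
  z = 7
  y = b - u
  d = y + z
  return u
After constant-fold (6 stmts):
  u = 5
  b = 9
  z = 7
  y = b - u
  d = y + z
  return u
After copy-propagate (6 stmts):
  u = 5
  b = 9
  z = 7
  y = 9 - 5
  d = y + 7
  return 5
After constant-fold (6 stmts):
  u = 5
  b = 9
  z = 7
  y = 4
  d = y + 7
  return 5
After dead-code-elim (1 stmts):
  return 5

Answer: return 5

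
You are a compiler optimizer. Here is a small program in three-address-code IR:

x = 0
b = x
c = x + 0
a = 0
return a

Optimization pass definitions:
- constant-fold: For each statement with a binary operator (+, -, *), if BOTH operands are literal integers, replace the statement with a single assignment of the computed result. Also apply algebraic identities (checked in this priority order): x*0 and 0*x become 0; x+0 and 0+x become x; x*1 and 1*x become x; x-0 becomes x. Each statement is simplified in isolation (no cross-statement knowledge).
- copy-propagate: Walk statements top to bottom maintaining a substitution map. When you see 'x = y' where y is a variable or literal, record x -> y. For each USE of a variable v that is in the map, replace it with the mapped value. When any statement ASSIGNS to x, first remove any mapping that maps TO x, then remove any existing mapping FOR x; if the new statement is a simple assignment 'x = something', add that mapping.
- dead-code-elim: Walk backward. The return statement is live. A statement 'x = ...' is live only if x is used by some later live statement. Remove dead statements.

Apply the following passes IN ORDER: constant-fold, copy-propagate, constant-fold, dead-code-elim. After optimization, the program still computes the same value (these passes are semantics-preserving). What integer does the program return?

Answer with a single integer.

Answer: 0

Derivation:
Initial IR:
  x = 0
  b = x
  c = x + 0
  a = 0
  return a
After constant-fold (5 stmts):
  x = 0
  b = x
  c = x
  a = 0
  return a
After copy-propagate (5 stmts):
  x = 0
  b = 0
  c = 0
  a = 0
  return 0
After constant-fold (5 stmts):
  x = 0
  b = 0
  c = 0
  a = 0
  return 0
After dead-code-elim (1 stmts):
  return 0
Evaluate:
  x = 0  =>  x = 0
  b = x  =>  b = 0
  c = x + 0  =>  c = 0
  a = 0  =>  a = 0
  return a = 0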